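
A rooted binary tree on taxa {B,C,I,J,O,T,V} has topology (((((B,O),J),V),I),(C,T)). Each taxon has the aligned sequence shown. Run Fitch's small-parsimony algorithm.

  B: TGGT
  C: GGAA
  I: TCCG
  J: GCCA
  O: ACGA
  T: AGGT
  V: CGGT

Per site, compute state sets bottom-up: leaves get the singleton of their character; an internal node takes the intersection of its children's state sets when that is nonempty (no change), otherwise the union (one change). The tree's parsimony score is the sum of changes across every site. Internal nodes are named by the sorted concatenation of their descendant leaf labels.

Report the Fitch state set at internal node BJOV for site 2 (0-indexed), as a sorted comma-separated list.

BO@0: {T} ∪ {A} = {A,T} (union, +1)
BJO@0: {A,T} ∪ {G} = {A,G,T} (union, +1)
BJOV@0: {A,G,T} ∪ {C} = {A,C,G,T} (union, +1)
BIJOV@0: {A,C,G,T} ∩ {T} = {T} (intersection, +0)
CT@0: {G} ∪ {A} = {A,G} (union, +1)
BCIJOTV@0: {T} ∪ {A,G} = {A,G,T} (union, +1)
BO@1: {G} ∪ {C} = {C,G} (union, +1)
BJO@1: {C,G} ∩ {C} = {C} (intersection, +0)
BJOV@1: {C} ∪ {G} = {C,G} (union, +1)
BIJOV@1: {C,G} ∩ {C} = {C} (intersection, +0)
CT@1: {G} ∩ {G} = {G} (intersection, +0)
BCIJOTV@1: {C} ∪ {G} = {C,G} (union, +1)
BO@2: {G} ∩ {G} = {G} (intersection, +0)
BJO@2: {G} ∪ {C} = {C,G} (union, +1)
BJOV@2: {C,G} ∩ {G} = {G} (intersection, +0)
BIJOV@2: {G} ∪ {C} = {C,G} (union, +1)
CT@2: {A} ∪ {G} = {A,G} (union, +1)
BCIJOTV@2: {C,G} ∩ {A,G} = {G} (intersection, +0)
BO@3: {T} ∪ {A} = {A,T} (union, +1)
BJO@3: {A,T} ∩ {A} = {A} (intersection, +0)
BJOV@3: {A} ∪ {T} = {A,T} (union, +1)
BIJOV@3: {A,T} ∪ {G} = {A,G,T} (union, +1)
CT@3: {A} ∪ {T} = {A,T} (union, +1)
BCIJOTV@3: {A,G,T} ∩ {A,T} = {A,T} (intersection, +0)
per-site changes: [5, 3, 3, 4]; total = 15

G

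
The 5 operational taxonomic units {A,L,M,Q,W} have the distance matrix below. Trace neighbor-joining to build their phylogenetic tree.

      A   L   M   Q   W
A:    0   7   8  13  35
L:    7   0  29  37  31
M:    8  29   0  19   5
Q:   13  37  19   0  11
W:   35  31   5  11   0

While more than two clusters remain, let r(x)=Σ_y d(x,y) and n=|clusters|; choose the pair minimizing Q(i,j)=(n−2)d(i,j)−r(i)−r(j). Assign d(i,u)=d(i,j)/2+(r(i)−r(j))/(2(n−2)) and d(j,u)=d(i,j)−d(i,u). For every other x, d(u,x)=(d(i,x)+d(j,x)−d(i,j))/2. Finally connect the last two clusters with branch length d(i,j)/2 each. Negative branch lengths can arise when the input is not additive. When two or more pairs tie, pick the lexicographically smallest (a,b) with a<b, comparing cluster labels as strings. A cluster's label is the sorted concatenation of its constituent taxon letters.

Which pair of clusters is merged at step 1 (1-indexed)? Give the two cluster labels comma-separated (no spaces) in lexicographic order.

iteration 1: select A,L (d=7, Q=-146); attach at lengths (-10/3, 31/3); label the merged cluster AL
  updated: d(AL,M)=15, d(AL,Q)=43/2, d(AL,W)=59/2
iteration 2: select AL,M (d=15, Q=-75); attach at lengths (57/4, 3/4); label the merged cluster ALM
  updated: d(ALM,Q)=51/4, d(ALM,W)=39/4
iteration 3: select ALM,Q (d=51/4, Q=-67/2); attach at lengths (23/4, 7); label the merged cluster ALMQ
  updated: d(ALMQ,W)=4
iteration 4: select ALMQ,W (d=4); attach at lengths (2, 2); label the merged cluster ALMQW
final tree: ((((A:-10/3,L:31/3):57/4,M:3/4):23/4,Q:7):2,W:2)
total length: 155/4

A,L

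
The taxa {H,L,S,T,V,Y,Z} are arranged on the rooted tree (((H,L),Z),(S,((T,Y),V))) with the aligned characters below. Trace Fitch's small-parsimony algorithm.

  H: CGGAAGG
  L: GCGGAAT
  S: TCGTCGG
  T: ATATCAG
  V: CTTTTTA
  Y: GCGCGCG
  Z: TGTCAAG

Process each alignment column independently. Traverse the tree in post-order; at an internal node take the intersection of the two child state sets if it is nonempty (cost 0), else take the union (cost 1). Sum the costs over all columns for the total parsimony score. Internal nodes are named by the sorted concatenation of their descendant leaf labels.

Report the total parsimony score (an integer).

25

[col 0] HL: children H:{C}, L:{G} ∪→ {C,G}; cost 1
[col 0] HLZ: children HL:{C,G}, Z:{T} ∪→ {C,G,T}; cost 1
[col 0] TY: children T:{A}, Y:{G} ∪→ {A,G}; cost 1
[col 0] TVY: children TY:{A,G}, V:{C} ∪→ {A,C,G}; cost 1
[col 0] STVY: children S:{T}, TVY:{A,C,G} ∪→ {A,C,G,T}; cost 1
[col 0] HLSTVYZ: children HLZ:{C,G,T}, STVY:{A,C,G,T} ∩→ {C,G,T}; cost 0
[col 1] HL: children H:{G}, L:{C} ∪→ {C,G}; cost 1
[col 1] HLZ: children HL:{C,G}, Z:{G} ∩→ {G}; cost 0
[col 1] TY: children T:{T}, Y:{C} ∪→ {C,T}; cost 1
[col 1] TVY: children TY:{C,T}, V:{T} ∩→ {T}; cost 0
[col 1] STVY: children S:{C}, TVY:{T} ∪→ {C,T}; cost 1
[col 1] HLSTVYZ: children HLZ:{G}, STVY:{C,T} ∪→ {C,G,T}; cost 1
[col 2] HL: children H:{G}, L:{G} ∩→ {G}; cost 0
[col 2] HLZ: children HL:{G}, Z:{T} ∪→ {G,T}; cost 1
[col 2] TY: children T:{A}, Y:{G} ∪→ {A,G}; cost 1
[col 2] TVY: children TY:{A,G}, V:{T} ∪→ {A,G,T}; cost 1
[col 2] STVY: children S:{G}, TVY:{A,G,T} ∩→ {G}; cost 0
[col 2] HLSTVYZ: children HLZ:{G,T}, STVY:{G} ∩→ {G}; cost 0
[col 3] HL: children H:{A}, L:{G} ∪→ {A,G}; cost 1
[col 3] HLZ: children HL:{A,G}, Z:{C} ∪→ {A,C,G}; cost 1
[col 3] TY: children T:{T}, Y:{C} ∪→ {C,T}; cost 1
[col 3] TVY: children TY:{C,T}, V:{T} ∩→ {T}; cost 0
[col 3] STVY: children S:{T}, TVY:{T} ∩→ {T}; cost 0
[col 3] HLSTVYZ: children HLZ:{A,C,G}, STVY:{T} ∪→ {A,C,G,T}; cost 1
[col 4] HL: children H:{A}, L:{A} ∩→ {A}; cost 0
[col 4] HLZ: children HL:{A}, Z:{A} ∩→ {A}; cost 0
[col 4] TY: children T:{C}, Y:{G} ∪→ {C,G}; cost 1
[col 4] TVY: children TY:{C,G}, V:{T} ∪→ {C,G,T}; cost 1
[col 4] STVY: children S:{C}, TVY:{C,G,T} ∩→ {C}; cost 0
[col 4] HLSTVYZ: children HLZ:{A}, STVY:{C} ∪→ {A,C}; cost 1
[col 5] HL: children H:{G}, L:{A} ∪→ {A,G}; cost 1
[col 5] HLZ: children HL:{A,G}, Z:{A} ∩→ {A}; cost 0
[col 5] TY: children T:{A}, Y:{C} ∪→ {A,C}; cost 1
[col 5] TVY: children TY:{A,C}, V:{T} ∪→ {A,C,T}; cost 1
[col 5] STVY: children S:{G}, TVY:{A,C,T} ∪→ {A,C,G,T}; cost 1
[col 5] HLSTVYZ: children HLZ:{A}, STVY:{A,C,G,T} ∩→ {A}; cost 0
[col 6] HL: children H:{G}, L:{T} ∪→ {G,T}; cost 1
[col 6] HLZ: children HL:{G,T}, Z:{G} ∩→ {G}; cost 0
[col 6] TY: children T:{G}, Y:{G} ∩→ {G}; cost 0
[col 6] TVY: children TY:{G}, V:{A} ∪→ {A,G}; cost 1
[col 6] STVY: children S:{G}, TVY:{A,G} ∩→ {G}; cost 0
[col 6] HLSTVYZ: children HLZ:{G}, STVY:{G} ∩→ {G}; cost 0
per-site changes: [5, 4, 3, 4, 3, 4, 2]; total = 25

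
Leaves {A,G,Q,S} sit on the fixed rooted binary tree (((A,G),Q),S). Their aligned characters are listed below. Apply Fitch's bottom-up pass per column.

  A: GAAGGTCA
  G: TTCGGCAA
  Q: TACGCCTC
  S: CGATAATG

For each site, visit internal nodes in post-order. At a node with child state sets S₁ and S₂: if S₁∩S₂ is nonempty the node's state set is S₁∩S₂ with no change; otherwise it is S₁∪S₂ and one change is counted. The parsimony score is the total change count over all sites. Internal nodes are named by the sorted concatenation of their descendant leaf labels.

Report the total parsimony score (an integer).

15

AG@0: {G} ∪ {T} = {G,T} (union, +1)
AGQ@0: {G,T} ∩ {T} = {T} (intersection, +0)
AGQS@0: {T} ∪ {C} = {C,T} (union, +1)
AG@1: {A} ∪ {T} = {A,T} (union, +1)
AGQ@1: {A,T} ∩ {A} = {A} (intersection, +0)
AGQS@1: {A} ∪ {G} = {A,G} (union, +1)
AG@2: {A} ∪ {C} = {A,C} (union, +1)
AGQ@2: {A,C} ∩ {C} = {C} (intersection, +0)
AGQS@2: {C} ∪ {A} = {A,C} (union, +1)
AG@3: {G} ∩ {G} = {G} (intersection, +0)
AGQ@3: {G} ∩ {G} = {G} (intersection, +0)
AGQS@3: {G} ∪ {T} = {G,T} (union, +1)
AG@4: {G} ∩ {G} = {G} (intersection, +0)
AGQ@4: {G} ∪ {C} = {C,G} (union, +1)
AGQS@4: {C,G} ∪ {A} = {A,C,G} (union, +1)
AG@5: {T} ∪ {C} = {C,T} (union, +1)
AGQ@5: {C,T} ∩ {C} = {C} (intersection, +0)
AGQS@5: {C} ∪ {A} = {A,C} (union, +1)
AG@6: {C} ∪ {A} = {A,C} (union, +1)
AGQ@6: {A,C} ∪ {T} = {A,C,T} (union, +1)
AGQS@6: {A,C,T} ∩ {T} = {T} (intersection, +0)
AG@7: {A} ∩ {A} = {A} (intersection, +0)
AGQ@7: {A} ∪ {C} = {A,C} (union, +1)
AGQS@7: {A,C} ∪ {G} = {A,C,G} (union, +1)
per-site changes: [2, 2, 2, 1, 2, 2, 2, 2]; total = 15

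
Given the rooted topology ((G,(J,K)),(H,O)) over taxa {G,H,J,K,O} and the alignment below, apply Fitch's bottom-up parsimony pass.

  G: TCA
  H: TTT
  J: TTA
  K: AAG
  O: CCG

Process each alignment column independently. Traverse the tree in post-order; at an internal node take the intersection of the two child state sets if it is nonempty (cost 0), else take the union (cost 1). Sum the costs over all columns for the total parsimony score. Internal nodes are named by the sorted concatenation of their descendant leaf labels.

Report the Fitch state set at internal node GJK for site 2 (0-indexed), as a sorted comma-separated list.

A

JK@0: {T} ∪ {A} = {A,T} (union, +1)
GJK@0: {T} ∩ {A,T} = {T} (intersection, +0)
HO@0: {T} ∪ {C} = {C,T} (union, +1)
GHJKO@0: {T} ∩ {C,T} = {T} (intersection, +0)
JK@1: {T} ∪ {A} = {A,T} (union, +1)
GJK@1: {C} ∪ {A,T} = {A,C,T} (union, +1)
HO@1: {T} ∪ {C} = {C,T} (union, +1)
GHJKO@1: {A,C,T} ∩ {C,T} = {C,T} (intersection, +0)
JK@2: {A} ∪ {G} = {A,G} (union, +1)
GJK@2: {A} ∩ {A,G} = {A} (intersection, +0)
HO@2: {T} ∪ {G} = {G,T} (union, +1)
GHJKO@2: {A} ∪ {G,T} = {A,G,T} (union, +1)
per-site changes: [2, 3, 3]; total = 8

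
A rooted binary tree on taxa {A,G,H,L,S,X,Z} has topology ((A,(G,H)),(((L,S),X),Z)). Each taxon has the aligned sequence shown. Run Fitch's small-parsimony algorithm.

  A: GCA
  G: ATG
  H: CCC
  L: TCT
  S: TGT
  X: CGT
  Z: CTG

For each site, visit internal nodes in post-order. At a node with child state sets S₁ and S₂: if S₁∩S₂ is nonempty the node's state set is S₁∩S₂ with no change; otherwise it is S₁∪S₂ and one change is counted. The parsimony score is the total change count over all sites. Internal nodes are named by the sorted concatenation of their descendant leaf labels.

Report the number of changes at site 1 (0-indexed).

4

[col 0] GH: children G:{A}, H:{C} ∪→ {A,C}; cost 1
[col 0] AGH: children A:{G}, GH:{A,C} ∪→ {A,C,G}; cost 1
[col 0] LS: children L:{T}, S:{T} ∩→ {T}; cost 0
[col 0] LSX: children LS:{T}, X:{C} ∪→ {C,T}; cost 1
[col 0] LSXZ: children LSX:{C,T}, Z:{C} ∩→ {C}; cost 0
[col 0] AGHLSXZ: children AGH:{A,C,G}, LSXZ:{C} ∩→ {C}; cost 0
[col 1] GH: children G:{T}, H:{C} ∪→ {C,T}; cost 1
[col 1] AGH: children A:{C}, GH:{C,T} ∩→ {C}; cost 0
[col 1] LS: children L:{C}, S:{G} ∪→ {C,G}; cost 1
[col 1] LSX: children LS:{C,G}, X:{G} ∩→ {G}; cost 0
[col 1] LSXZ: children LSX:{G}, Z:{T} ∪→ {G,T}; cost 1
[col 1] AGHLSXZ: children AGH:{C}, LSXZ:{G,T} ∪→ {C,G,T}; cost 1
[col 2] GH: children G:{G}, H:{C} ∪→ {C,G}; cost 1
[col 2] AGH: children A:{A}, GH:{C,G} ∪→ {A,C,G}; cost 1
[col 2] LS: children L:{T}, S:{T} ∩→ {T}; cost 0
[col 2] LSX: children LS:{T}, X:{T} ∩→ {T}; cost 0
[col 2] LSXZ: children LSX:{T}, Z:{G} ∪→ {G,T}; cost 1
[col 2] AGHLSXZ: children AGH:{A,C,G}, LSXZ:{G,T} ∩→ {G}; cost 0
per-site changes: [3, 4, 3]; total = 10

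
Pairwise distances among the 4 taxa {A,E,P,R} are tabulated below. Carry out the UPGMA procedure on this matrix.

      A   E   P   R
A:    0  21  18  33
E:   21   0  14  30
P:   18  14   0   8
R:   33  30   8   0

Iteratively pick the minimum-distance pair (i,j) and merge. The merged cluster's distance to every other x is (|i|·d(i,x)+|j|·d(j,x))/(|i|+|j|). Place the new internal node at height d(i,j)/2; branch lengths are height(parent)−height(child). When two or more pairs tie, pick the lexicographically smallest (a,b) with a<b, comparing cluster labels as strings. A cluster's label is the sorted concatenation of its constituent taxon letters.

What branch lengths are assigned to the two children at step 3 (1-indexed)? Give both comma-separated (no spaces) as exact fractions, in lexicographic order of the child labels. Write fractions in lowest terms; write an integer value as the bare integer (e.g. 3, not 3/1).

1. join P+R (d=8) ⇒ PR; edges |P|=4, |R|=4
  updated: d(A,PR)=51/2, d(E,PR)=22
2. join A+E (d=21) ⇒ AE; edges |A|=21/2, |E|=21/2
  updated: d(AE,PR)=95/4
3. join AE+PR (d=95/4) ⇒ AEPR; edges |AE|=11/8, |PR|=63/8
final tree: ((A:21/2,E:21/2):11/8,(P:4,R:4):63/8)
total length: 153/4

11/8,63/8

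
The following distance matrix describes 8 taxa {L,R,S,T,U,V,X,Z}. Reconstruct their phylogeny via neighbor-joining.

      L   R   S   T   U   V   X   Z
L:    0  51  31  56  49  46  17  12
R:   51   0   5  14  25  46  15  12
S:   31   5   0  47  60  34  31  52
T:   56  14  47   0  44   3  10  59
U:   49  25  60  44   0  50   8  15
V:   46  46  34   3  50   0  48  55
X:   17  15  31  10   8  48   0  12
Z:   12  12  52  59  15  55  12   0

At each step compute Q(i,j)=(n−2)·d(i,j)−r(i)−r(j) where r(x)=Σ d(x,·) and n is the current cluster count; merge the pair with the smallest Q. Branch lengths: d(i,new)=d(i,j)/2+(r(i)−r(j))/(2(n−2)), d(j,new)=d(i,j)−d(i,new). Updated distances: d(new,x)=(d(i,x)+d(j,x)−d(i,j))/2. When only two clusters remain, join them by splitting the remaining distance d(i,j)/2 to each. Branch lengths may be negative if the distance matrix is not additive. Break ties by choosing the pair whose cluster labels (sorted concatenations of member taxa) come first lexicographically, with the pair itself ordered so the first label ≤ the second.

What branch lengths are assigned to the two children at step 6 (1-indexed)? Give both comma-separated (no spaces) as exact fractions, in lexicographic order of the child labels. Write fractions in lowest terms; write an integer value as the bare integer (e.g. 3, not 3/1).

1. join T+V (d=3, Q=-497) ⇒ TV; edges |T|=-31/12, |V|=67/12
  updated: d(L,TV)=99/2, d(R,TV)=57/2, d(S,TV)=39, d(TV,U)=91/2, d(TV,X)=55/2, d(TV,Z)=111/2
2. join R+S (d=5, Q=-659/2) ⇒ RS; edges |R|=-113/20, |S|=213/20
  updated: d(L,RS)=77/2, d(RS,TV)=125/4, d(RS,U)=40, d(RS,X)=41/2, d(RS,Z)=59/2
3. join RS+TV (d=125/4, Q=-244) ⇒ RSTV; edges |RS|=151/16, |TV|=349/16
  updated: d(L,RSTV)=227/8, d(RSTV,U)=217/8, d(RSTV,X)=67/8, d(RSTV,Z)=215/8
4. join L+Z (d=12, Q=-545/4) ⇒ LZ; edges |L|=51/4, |Z|=-3/4
  updated: d(LZ,RSTV)=173/8, d(LZ,U)=26, d(LZ,X)=17/2
5. join LZ+RSTV (d=173/8, Q=-70) ⇒ LRSTVZ; edges |LZ|=169/16, |RSTV|=177/16
  updated: d(LRSTVZ,U)=63/4, d(LRSTVZ,X)=-19/8
6. join LRSTVZ+U (d=63/4, Q=-171/8) ⇒ LRSTUVZ; edges |LRSTVZ|=43/16, |U|=209/16
  updated: d(LRSTUVZ,X)=-81/16
7. join LRSTUVZ+X (d=-81/16) ⇒ LRSTUVXZ; edges |LRSTUVZ|=-81/32, |X|=-81/32
final tree: ((((L:51/4,Z:-3/4):169/16,((R:-113/20,S:213/20):151/16,(T:-31/12,V:67/12):349/16):177/16):43/16,U:209/16):-81/32,X:-81/32)
total length: 1337/16

43/16,209/16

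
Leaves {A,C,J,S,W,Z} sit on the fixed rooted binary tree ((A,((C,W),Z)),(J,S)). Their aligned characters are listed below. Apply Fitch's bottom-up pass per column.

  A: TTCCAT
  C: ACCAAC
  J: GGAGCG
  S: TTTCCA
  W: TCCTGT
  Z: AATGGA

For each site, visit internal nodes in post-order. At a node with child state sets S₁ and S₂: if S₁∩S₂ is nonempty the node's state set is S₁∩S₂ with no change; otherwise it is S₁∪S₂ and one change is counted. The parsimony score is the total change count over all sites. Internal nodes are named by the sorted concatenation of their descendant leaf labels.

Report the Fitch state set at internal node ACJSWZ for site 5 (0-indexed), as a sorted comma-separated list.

A,G,T

site 0, node CW: C={A} ∪ W={T} → {A,T} (+1)
site 0, node CWZ: CW={A,T} ∩ Z={A} → {A} (+0)
site 0, node ACWZ: A={T} ∪ CWZ={A} → {A,T} (+1)
site 0, node JS: J={G} ∪ S={T} → {G,T} (+1)
site 0, node ACJSWZ: ACWZ={A,T} ∩ JS={G,T} → {T} (+0)
site 1, node CW: C={C} ∩ W={C} → {C} (+0)
site 1, node CWZ: CW={C} ∪ Z={A} → {A,C} (+1)
site 1, node ACWZ: A={T} ∪ CWZ={A,C} → {A,C,T} (+1)
site 1, node JS: J={G} ∪ S={T} → {G,T} (+1)
site 1, node ACJSWZ: ACWZ={A,C,T} ∩ JS={G,T} → {T} (+0)
site 2, node CW: C={C} ∩ W={C} → {C} (+0)
site 2, node CWZ: CW={C} ∪ Z={T} → {C,T} (+1)
site 2, node ACWZ: A={C} ∩ CWZ={C,T} → {C} (+0)
site 2, node JS: J={A} ∪ S={T} → {A,T} (+1)
site 2, node ACJSWZ: ACWZ={C} ∪ JS={A,T} → {A,C,T} (+1)
site 3, node CW: C={A} ∪ W={T} → {A,T} (+1)
site 3, node CWZ: CW={A,T} ∪ Z={G} → {A,G,T} (+1)
site 3, node ACWZ: A={C} ∪ CWZ={A,G,T} → {A,C,G,T} (+1)
site 3, node JS: J={G} ∪ S={C} → {C,G} (+1)
site 3, node ACJSWZ: ACWZ={A,C,G,T} ∩ JS={C,G} → {C,G} (+0)
site 4, node CW: C={A} ∪ W={G} → {A,G} (+1)
site 4, node CWZ: CW={A,G} ∩ Z={G} → {G} (+0)
site 4, node ACWZ: A={A} ∪ CWZ={G} → {A,G} (+1)
site 4, node JS: J={C} ∩ S={C} → {C} (+0)
site 4, node ACJSWZ: ACWZ={A,G} ∪ JS={C} → {A,C,G} (+1)
site 5, node CW: C={C} ∪ W={T} → {C,T} (+1)
site 5, node CWZ: CW={C,T} ∪ Z={A} → {A,C,T} (+1)
site 5, node ACWZ: A={T} ∩ CWZ={A,C,T} → {T} (+0)
site 5, node JS: J={G} ∪ S={A} → {A,G} (+1)
site 5, node ACJSWZ: ACWZ={T} ∪ JS={A,G} → {A,G,T} (+1)
per-site changes: [3, 3, 3, 4, 3, 4]; total = 20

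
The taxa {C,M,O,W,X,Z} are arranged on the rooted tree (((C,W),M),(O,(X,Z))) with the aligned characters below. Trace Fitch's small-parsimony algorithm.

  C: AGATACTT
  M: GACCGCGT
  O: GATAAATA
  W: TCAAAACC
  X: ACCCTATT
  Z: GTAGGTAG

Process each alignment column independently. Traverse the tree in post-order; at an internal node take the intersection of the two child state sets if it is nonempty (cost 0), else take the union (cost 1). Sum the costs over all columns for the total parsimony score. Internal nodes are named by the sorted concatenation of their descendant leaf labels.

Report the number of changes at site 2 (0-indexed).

3

[col 0] CW: children C:{A}, W:{T} ∪→ {A,T}; cost 1
[col 0] CMW: children CW:{A,T}, M:{G} ∪→ {A,G,T}; cost 1
[col 0] XZ: children X:{A}, Z:{G} ∪→ {A,G}; cost 1
[col 0] OXZ: children O:{G}, XZ:{A,G} ∩→ {G}; cost 0
[col 0] CMOWXZ: children CMW:{A,G,T}, OXZ:{G} ∩→ {G}; cost 0
[col 1] CW: children C:{G}, W:{C} ∪→ {C,G}; cost 1
[col 1] CMW: children CW:{C,G}, M:{A} ∪→ {A,C,G}; cost 1
[col 1] XZ: children X:{C}, Z:{T} ∪→ {C,T}; cost 1
[col 1] OXZ: children O:{A}, XZ:{C,T} ∪→ {A,C,T}; cost 1
[col 1] CMOWXZ: children CMW:{A,C,G}, OXZ:{A,C,T} ∩→ {A,C}; cost 0
[col 2] CW: children C:{A}, W:{A} ∩→ {A}; cost 0
[col 2] CMW: children CW:{A}, M:{C} ∪→ {A,C}; cost 1
[col 2] XZ: children X:{C}, Z:{A} ∪→ {A,C}; cost 1
[col 2] OXZ: children O:{T}, XZ:{A,C} ∪→ {A,C,T}; cost 1
[col 2] CMOWXZ: children CMW:{A,C}, OXZ:{A,C,T} ∩→ {A,C}; cost 0
[col 3] CW: children C:{T}, W:{A} ∪→ {A,T}; cost 1
[col 3] CMW: children CW:{A,T}, M:{C} ∪→ {A,C,T}; cost 1
[col 3] XZ: children X:{C}, Z:{G} ∪→ {C,G}; cost 1
[col 3] OXZ: children O:{A}, XZ:{C,G} ∪→ {A,C,G}; cost 1
[col 3] CMOWXZ: children CMW:{A,C,T}, OXZ:{A,C,G} ∩→ {A,C}; cost 0
[col 4] CW: children C:{A}, W:{A} ∩→ {A}; cost 0
[col 4] CMW: children CW:{A}, M:{G} ∪→ {A,G}; cost 1
[col 4] XZ: children X:{T}, Z:{G} ∪→ {G,T}; cost 1
[col 4] OXZ: children O:{A}, XZ:{G,T} ∪→ {A,G,T}; cost 1
[col 4] CMOWXZ: children CMW:{A,G}, OXZ:{A,G,T} ∩→ {A,G}; cost 0
[col 5] CW: children C:{C}, W:{A} ∪→ {A,C}; cost 1
[col 5] CMW: children CW:{A,C}, M:{C} ∩→ {C}; cost 0
[col 5] XZ: children X:{A}, Z:{T} ∪→ {A,T}; cost 1
[col 5] OXZ: children O:{A}, XZ:{A,T} ∩→ {A}; cost 0
[col 5] CMOWXZ: children CMW:{C}, OXZ:{A} ∪→ {A,C}; cost 1
[col 6] CW: children C:{T}, W:{C} ∪→ {C,T}; cost 1
[col 6] CMW: children CW:{C,T}, M:{G} ∪→ {C,G,T}; cost 1
[col 6] XZ: children X:{T}, Z:{A} ∪→ {A,T}; cost 1
[col 6] OXZ: children O:{T}, XZ:{A,T} ∩→ {T}; cost 0
[col 6] CMOWXZ: children CMW:{C,G,T}, OXZ:{T} ∩→ {T}; cost 0
[col 7] CW: children C:{T}, W:{C} ∪→ {C,T}; cost 1
[col 7] CMW: children CW:{C,T}, M:{T} ∩→ {T}; cost 0
[col 7] XZ: children X:{T}, Z:{G} ∪→ {G,T}; cost 1
[col 7] OXZ: children O:{A}, XZ:{G,T} ∪→ {A,G,T}; cost 1
[col 7] CMOWXZ: children CMW:{T}, OXZ:{A,G,T} ∩→ {T}; cost 0
per-site changes: [3, 4, 3, 4, 3, 3, 3, 3]; total = 26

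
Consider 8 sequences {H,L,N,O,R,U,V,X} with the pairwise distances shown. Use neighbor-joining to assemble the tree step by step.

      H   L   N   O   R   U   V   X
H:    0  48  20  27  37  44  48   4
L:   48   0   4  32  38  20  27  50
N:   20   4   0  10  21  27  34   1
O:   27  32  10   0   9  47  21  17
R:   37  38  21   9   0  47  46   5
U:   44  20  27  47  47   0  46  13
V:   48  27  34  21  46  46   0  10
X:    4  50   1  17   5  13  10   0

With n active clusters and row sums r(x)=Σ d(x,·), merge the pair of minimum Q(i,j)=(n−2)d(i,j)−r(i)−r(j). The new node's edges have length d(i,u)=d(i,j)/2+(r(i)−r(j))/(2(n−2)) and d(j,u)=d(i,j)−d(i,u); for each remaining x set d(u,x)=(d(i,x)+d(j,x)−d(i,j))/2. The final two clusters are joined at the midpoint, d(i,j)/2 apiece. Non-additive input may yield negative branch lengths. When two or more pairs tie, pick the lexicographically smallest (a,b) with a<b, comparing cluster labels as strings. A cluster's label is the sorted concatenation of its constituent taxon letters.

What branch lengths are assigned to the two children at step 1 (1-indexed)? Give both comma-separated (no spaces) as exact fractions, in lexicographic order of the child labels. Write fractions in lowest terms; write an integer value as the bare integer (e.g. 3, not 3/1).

95/12,145/12

step 1: merge (L,U) at d=20, Q=-343; branch lengths L→95/12, U→145/12; new cluster LU
  updated: d(H,LU)=36, d(LU,N)=11/2, d(LU,O)=59/2, d(LU,R)=65/2, d(LU,V)=53/2, d(LU,X)=43/2
step 2: merge (O,R) at d=9, Q=-219; branch lengths O→4/5, R→41/5; new cluster OR
  updated: d(H,OR)=55/2, d(LU,OR)=53/2, d(N,OR)=11, d(OR,V)=29, d(OR,X)=13/2
step 3: merge (LU,N) at d=11/2, Q=-331/2; branch lengths LU→133/16, N→-45/16; new cluster LNU
  updated: d(H,LNU)=101/4, d(LNU,OR)=16, d(LNU,V)=55/2, d(LNU,X)=17/2
step 4: merge (H,X) at d=4, Q=-487/4; branch lengths H→117/8, X→-85/8; new cluster HX
  updated: d(HX,LNU)=119/8, d(HX,OR)=15, d(HX,V)=27
step 5: merge (HX,OR) at d=15, Q=-695/8; branch lengths HX→215/32, OR→265/32; new cluster HORX
  updated: d(HORX,LNU)=127/16, d(HORX,V)=41/2
step 6: merge (HORX,LNU) at d=127/16, Q=-895/16; branch lengths HORX→15/32, LNU→239/32; new cluster HLNORUX
  updated: d(HLNORUX,V)=641/32
step 7: merge (HLNORUX,V) at d=641/32; branch lengths HLNORUX→641/64, V→641/64; new cluster HLNORUVX
final tree: ((((H:117/8,X:-85/8):215/32,(O:4/5,R:41/5):265/32):15/32,((L:95/12,U:145/12):133/16,N:-45/16):239/32):641/64,V:641/64)
total length: 2607/32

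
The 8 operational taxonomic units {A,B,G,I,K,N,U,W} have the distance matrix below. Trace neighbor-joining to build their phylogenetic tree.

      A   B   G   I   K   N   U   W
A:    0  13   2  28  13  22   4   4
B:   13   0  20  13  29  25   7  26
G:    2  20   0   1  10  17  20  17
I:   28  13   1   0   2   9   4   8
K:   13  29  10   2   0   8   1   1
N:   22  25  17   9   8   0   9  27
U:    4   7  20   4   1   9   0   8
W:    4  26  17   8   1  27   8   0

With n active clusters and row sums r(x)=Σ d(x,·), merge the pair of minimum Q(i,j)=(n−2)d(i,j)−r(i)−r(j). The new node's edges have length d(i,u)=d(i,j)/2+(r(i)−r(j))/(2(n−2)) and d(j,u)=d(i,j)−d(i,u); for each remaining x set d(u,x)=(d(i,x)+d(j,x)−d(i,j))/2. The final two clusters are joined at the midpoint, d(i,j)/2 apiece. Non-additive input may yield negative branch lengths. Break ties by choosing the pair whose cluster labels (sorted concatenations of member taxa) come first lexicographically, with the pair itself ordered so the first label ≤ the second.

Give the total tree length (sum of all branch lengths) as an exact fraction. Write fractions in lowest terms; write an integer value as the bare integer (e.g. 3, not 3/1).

36

iteration 1: select A,G (d=2, Q=-161); attach at lengths (11/12, 13/12); label the merged cluster AG
  updated: d(AG,B)=31/2, d(AG,I)=27/2, d(AG,K)=21/2, d(AG,N)=37/2, d(AG,U)=11, d(AG,W)=19/2
iteration 2: select K,W (d=1, Q=-126); attach at lengths (-23/10, 33/10); label the merged cluster KW
  updated: d(AG,KW)=19/2, d(B,KW)=27, d(I,KW)=9/2, d(KW,N)=17, d(KW,U)=4
iteration 3: select B,U (d=7, Q=-189/2); attach at lengths (161/16, -49/16); label the merged cluster BU
  updated: d(AG,BU)=39/4, d(BU,I)=5, d(BU,KW)=12, d(BU,N)=27/2
iteration 4: select AG,KW (d=19/2, Q=-263/4); attach at lengths (49/8, 27/8); label the merged cluster AGKW
  updated: d(AGKW,BU)=49/8, d(AGKW,I)=17/4, d(AGKW,N)=13
iteration 5: select AGKW,BU (d=49/8, Q=-143/4); attach at lengths (11/4, 27/8); label the merged cluster ABGKUW
  updated: d(ABGKUW,I)=25/16, d(ABGKUW,N)=163/16
iteration 6: select ABGKUW,I (d=25/16, Q=-83/4); attach at lengths (11/8, 3/16); label the merged cluster ABGIKUW
  updated: d(ABGIKUW,N)=141/16
iteration 7: select ABGIKUW,N (d=141/16); attach at lengths (141/32, 141/32); label the merged cluster ABGIKNUW
final tree: (((((A:11/12,G:13/12):49/8,(K:-23/10,W:33/10):27/8):11/4,(B:161/16,U:-49/16):27/8):11/8,I:3/16):141/32,N:141/32)
total length: 36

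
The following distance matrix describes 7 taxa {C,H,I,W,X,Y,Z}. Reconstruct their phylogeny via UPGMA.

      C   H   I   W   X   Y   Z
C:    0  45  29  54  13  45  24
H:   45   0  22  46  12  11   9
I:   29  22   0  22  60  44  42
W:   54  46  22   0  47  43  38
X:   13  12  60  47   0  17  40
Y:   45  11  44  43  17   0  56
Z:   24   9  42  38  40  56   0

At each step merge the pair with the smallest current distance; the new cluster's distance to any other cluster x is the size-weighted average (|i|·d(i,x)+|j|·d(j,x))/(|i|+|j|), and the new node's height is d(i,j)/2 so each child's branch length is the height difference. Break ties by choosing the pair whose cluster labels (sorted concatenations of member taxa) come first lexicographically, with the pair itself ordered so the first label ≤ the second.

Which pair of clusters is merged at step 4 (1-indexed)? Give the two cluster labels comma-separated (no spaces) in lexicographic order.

step 1: merge (H,Z) at d=9; branch lengths H→9/2, Z→9/2; new cluster HZ
  updated: d(C,HZ)=69/2, d(HZ,I)=32, d(HZ,W)=42, d(HZ,X)=26, d(HZ,Y)=67/2
step 2: merge (C,X) at d=13; branch lengths C→13/2, X→13/2; new cluster CX
  updated: d(CX,HZ)=121/4, d(CX,I)=89/2, d(CX,W)=101/2, d(CX,Y)=31
step 3: merge (I,W) at d=22; branch lengths I→11, W→11; new cluster IW
  updated: d(CX,IW)=95/2, d(HZ,IW)=37, d(IW,Y)=87/2
step 4: merge (CX,HZ) at d=121/4; branch lengths CX→69/8, HZ→85/8; new cluster CHXZ
  updated: d(CHXZ,IW)=169/4, d(CHXZ,Y)=129/4
step 5: merge (CHXZ,Y) at d=129/4; branch lengths CHXZ→1, Y→129/8; new cluster CHXYZ
  updated: d(CHXYZ,IW)=85/2
step 6: merge (CHXYZ,IW) at d=85/2; branch lengths CHXYZ→41/8, IW→41/4; new cluster CHIWXYZ
final tree: ((((C:13/2,X:13/2):69/8,(H:9/2,Z:9/2):85/8):1,Y:129/8):41/8,(I:11,W:11):41/4)
total length: 383/4

CX,HZ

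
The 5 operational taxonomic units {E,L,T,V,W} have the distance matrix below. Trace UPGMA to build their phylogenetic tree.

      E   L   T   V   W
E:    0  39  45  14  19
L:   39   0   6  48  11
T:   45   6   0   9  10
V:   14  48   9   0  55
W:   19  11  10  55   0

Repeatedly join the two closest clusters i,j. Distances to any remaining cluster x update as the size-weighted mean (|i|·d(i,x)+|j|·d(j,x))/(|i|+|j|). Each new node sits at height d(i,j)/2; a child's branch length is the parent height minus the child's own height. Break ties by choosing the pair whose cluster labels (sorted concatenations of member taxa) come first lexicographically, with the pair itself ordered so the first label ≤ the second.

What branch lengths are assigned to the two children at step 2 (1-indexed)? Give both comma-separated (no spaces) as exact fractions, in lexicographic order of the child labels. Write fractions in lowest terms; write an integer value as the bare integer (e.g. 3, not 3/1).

9/4,21/4

iteration 1: select L,T (d=6); attach at lengths (3, 3); label the merged cluster LT
  updated: d(E,LT)=42, d(LT,V)=57/2, d(LT,W)=21/2
iteration 2: select LT,W (d=21/2); attach at lengths (9/4, 21/4); label the merged cluster LTW
  updated: d(E,LTW)=103/3, d(LTW,V)=112/3
iteration 3: select E,V (d=14); attach at lengths (7, 7); label the merged cluster EV
  updated: d(EV,LTW)=215/6
iteration 4: select EV,LTW (d=215/6); attach at lengths (131/12, 38/3); label the merged cluster ELTVW
final tree: ((E:7,V:7):131/12,((L:3,T:3):9/4,W:21/4):38/3)
total length: 613/12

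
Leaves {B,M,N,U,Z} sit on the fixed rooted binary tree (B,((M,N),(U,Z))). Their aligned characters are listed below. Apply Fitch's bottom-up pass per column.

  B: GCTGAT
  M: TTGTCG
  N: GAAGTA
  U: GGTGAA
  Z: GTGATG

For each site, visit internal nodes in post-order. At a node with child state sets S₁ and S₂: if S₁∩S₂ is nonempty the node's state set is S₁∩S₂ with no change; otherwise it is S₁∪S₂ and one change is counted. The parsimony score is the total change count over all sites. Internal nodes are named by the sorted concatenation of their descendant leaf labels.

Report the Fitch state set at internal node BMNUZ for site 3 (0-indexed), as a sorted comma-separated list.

G

MN@0: {T} ∪ {G} = {G,T} (union, +1)
UZ@0: {G} ∩ {G} = {G} (intersection, +0)
MNUZ@0: {G,T} ∩ {G} = {G} (intersection, +0)
BMNUZ@0: {G} ∩ {G} = {G} (intersection, +0)
MN@1: {T} ∪ {A} = {A,T} (union, +1)
UZ@1: {G} ∪ {T} = {G,T} (union, +1)
MNUZ@1: {A,T} ∩ {G,T} = {T} (intersection, +0)
BMNUZ@1: {C} ∪ {T} = {C,T} (union, +1)
MN@2: {G} ∪ {A} = {A,G} (union, +1)
UZ@2: {T} ∪ {G} = {G,T} (union, +1)
MNUZ@2: {A,G} ∩ {G,T} = {G} (intersection, +0)
BMNUZ@2: {T} ∪ {G} = {G,T} (union, +1)
MN@3: {T} ∪ {G} = {G,T} (union, +1)
UZ@3: {G} ∪ {A} = {A,G} (union, +1)
MNUZ@3: {G,T} ∩ {A,G} = {G} (intersection, +0)
BMNUZ@3: {G} ∩ {G} = {G} (intersection, +0)
MN@4: {C} ∪ {T} = {C,T} (union, +1)
UZ@4: {A} ∪ {T} = {A,T} (union, +1)
MNUZ@4: {C,T} ∩ {A,T} = {T} (intersection, +0)
BMNUZ@4: {A} ∪ {T} = {A,T} (union, +1)
MN@5: {G} ∪ {A} = {A,G} (union, +1)
UZ@5: {A} ∪ {G} = {A,G} (union, +1)
MNUZ@5: {A,G} ∩ {A,G} = {A,G} (intersection, +0)
BMNUZ@5: {T} ∪ {A,G} = {A,G,T} (union, +1)
per-site changes: [1, 3, 3, 2, 3, 3]; total = 15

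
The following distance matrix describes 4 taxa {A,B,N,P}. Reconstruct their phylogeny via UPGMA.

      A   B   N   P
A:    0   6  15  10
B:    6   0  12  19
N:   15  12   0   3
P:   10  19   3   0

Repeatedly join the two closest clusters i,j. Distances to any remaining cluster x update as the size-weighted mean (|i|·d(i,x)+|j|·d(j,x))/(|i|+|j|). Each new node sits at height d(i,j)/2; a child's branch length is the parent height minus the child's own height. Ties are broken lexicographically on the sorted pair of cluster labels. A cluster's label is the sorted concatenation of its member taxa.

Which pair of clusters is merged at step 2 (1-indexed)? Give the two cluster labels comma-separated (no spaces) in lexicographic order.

1. join N+P (d=3) ⇒ NP; edges |N|=3/2, |P|=3/2
  updated: d(A,NP)=25/2, d(B,NP)=31/2
2. join A+B (d=6) ⇒ AB; edges |A|=3, |B|=3
  updated: d(AB,NP)=14
3. join AB+NP (d=14) ⇒ ABNP; edges |AB|=4, |NP|=11/2
final tree: ((A:3,B:3):4,(N:3/2,P:3/2):11/2)
total length: 37/2

A,B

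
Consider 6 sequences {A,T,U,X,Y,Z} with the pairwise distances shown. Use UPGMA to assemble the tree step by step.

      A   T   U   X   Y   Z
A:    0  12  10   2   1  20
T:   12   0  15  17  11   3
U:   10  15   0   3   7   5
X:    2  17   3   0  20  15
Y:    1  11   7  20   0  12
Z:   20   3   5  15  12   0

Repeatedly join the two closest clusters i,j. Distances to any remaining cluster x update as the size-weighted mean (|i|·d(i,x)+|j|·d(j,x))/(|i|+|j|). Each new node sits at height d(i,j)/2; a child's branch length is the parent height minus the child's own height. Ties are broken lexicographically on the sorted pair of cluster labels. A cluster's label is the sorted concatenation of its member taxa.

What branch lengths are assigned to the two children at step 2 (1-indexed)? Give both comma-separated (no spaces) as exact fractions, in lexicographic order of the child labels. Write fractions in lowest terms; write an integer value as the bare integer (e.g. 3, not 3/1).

3/2,3/2

1. join A+Y (d=1) ⇒ AY; edges |A|=1/2, |Y|=1/2
  updated: d(AY,T)=23/2, d(AY,U)=17/2, d(AY,X)=11, d(AY,Z)=16
2. join T+Z (d=3) ⇒ TZ; edges |T|=3/2, |Z|=3/2
  updated: d(AY,TZ)=55/4, d(TZ,U)=10, d(TZ,X)=16
3. join U+X (d=3) ⇒ UX; edges |U|=3/2, |X|=3/2
  updated: d(AY,UX)=39/4, d(TZ,UX)=13
4. join AY+UX (d=39/4) ⇒ AUXY; edges |AY|=35/8, |UX|=27/8
  updated: d(AUXY,TZ)=107/8
5. join AUXY+TZ (d=107/8) ⇒ ATUXYZ; edges |AUXY|=29/16, |TZ|=83/16
final tree: (((A:1/2,Y:1/2):35/8,(U:3/2,X:3/2):27/8):29/16,(T:3/2,Z:3/2):83/16)
total length: 87/4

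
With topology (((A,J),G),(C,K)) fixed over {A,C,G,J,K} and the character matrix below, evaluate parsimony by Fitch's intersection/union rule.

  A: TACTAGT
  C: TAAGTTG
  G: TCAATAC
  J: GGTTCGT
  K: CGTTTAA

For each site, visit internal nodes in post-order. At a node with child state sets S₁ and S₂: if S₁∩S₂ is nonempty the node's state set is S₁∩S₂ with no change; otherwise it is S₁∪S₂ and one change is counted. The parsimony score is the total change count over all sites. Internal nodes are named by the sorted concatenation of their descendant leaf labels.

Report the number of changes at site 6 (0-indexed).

AJ@0: {T} ∪ {G} = {G,T} (union, +1)
AGJ@0: {G,T} ∩ {T} = {T} (intersection, +0)
CK@0: {T} ∪ {C} = {C,T} (union, +1)
ACGJK@0: {T} ∩ {C,T} = {T} (intersection, +0)
AJ@1: {A} ∪ {G} = {A,G} (union, +1)
AGJ@1: {A,G} ∪ {C} = {A,C,G} (union, +1)
CK@1: {A} ∪ {G} = {A,G} (union, +1)
ACGJK@1: {A,C,G} ∩ {A,G} = {A,G} (intersection, +0)
AJ@2: {C} ∪ {T} = {C,T} (union, +1)
AGJ@2: {C,T} ∪ {A} = {A,C,T} (union, +1)
CK@2: {A} ∪ {T} = {A,T} (union, +1)
ACGJK@2: {A,C,T} ∩ {A,T} = {A,T} (intersection, +0)
AJ@3: {T} ∩ {T} = {T} (intersection, +0)
AGJ@3: {T} ∪ {A} = {A,T} (union, +1)
CK@3: {G} ∪ {T} = {G,T} (union, +1)
ACGJK@3: {A,T} ∩ {G,T} = {T} (intersection, +0)
AJ@4: {A} ∪ {C} = {A,C} (union, +1)
AGJ@4: {A,C} ∪ {T} = {A,C,T} (union, +1)
CK@4: {T} ∩ {T} = {T} (intersection, +0)
ACGJK@4: {A,C,T} ∩ {T} = {T} (intersection, +0)
AJ@5: {G} ∩ {G} = {G} (intersection, +0)
AGJ@5: {G} ∪ {A} = {A,G} (union, +1)
CK@5: {T} ∪ {A} = {A,T} (union, +1)
ACGJK@5: {A,G} ∩ {A,T} = {A} (intersection, +0)
AJ@6: {T} ∩ {T} = {T} (intersection, +0)
AGJ@6: {T} ∪ {C} = {C,T} (union, +1)
CK@6: {G} ∪ {A} = {A,G} (union, +1)
ACGJK@6: {C,T} ∪ {A,G} = {A,C,G,T} (union, +1)
per-site changes: [2, 3, 3, 2, 2, 2, 3]; total = 17

3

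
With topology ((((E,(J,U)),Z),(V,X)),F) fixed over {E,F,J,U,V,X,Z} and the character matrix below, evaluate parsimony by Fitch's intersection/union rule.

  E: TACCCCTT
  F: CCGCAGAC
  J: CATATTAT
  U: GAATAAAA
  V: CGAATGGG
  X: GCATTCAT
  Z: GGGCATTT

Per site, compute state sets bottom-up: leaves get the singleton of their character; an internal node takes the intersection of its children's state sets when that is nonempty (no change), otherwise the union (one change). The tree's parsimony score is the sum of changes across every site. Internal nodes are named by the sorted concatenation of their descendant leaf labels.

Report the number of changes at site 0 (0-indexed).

4

[col 0] JU: children J:{C}, U:{G} ∪→ {C,G}; cost 1
[col 0] EJU: children E:{T}, JU:{C,G} ∪→ {C,G,T}; cost 1
[col 0] EJUZ: children EJU:{C,G,T}, Z:{G} ∩→ {G}; cost 0
[col 0] VX: children V:{C}, X:{G} ∪→ {C,G}; cost 1
[col 0] EJUVXZ: children EJUZ:{G}, VX:{C,G} ∩→ {G}; cost 0
[col 0] EFJUVXZ: children EJUVXZ:{G}, F:{C} ∪→ {C,G}; cost 1
[col 1] JU: children J:{A}, U:{A} ∩→ {A}; cost 0
[col 1] EJU: children E:{A}, JU:{A} ∩→ {A}; cost 0
[col 1] EJUZ: children EJU:{A}, Z:{G} ∪→ {A,G}; cost 1
[col 1] VX: children V:{G}, X:{C} ∪→ {C,G}; cost 1
[col 1] EJUVXZ: children EJUZ:{A,G}, VX:{C,G} ∩→ {G}; cost 0
[col 1] EFJUVXZ: children EJUVXZ:{G}, F:{C} ∪→ {C,G}; cost 1
[col 2] JU: children J:{T}, U:{A} ∪→ {A,T}; cost 1
[col 2] EJU: children E:{C}, JU:{A,T} ∪→ {A,C,T}; cost 1
[col 2] EJUZ: children EJU:{A,C,T}, Z:{G} ∪→ {A,C,G,T}; cost 1
[col 2] VX: children V:{A}, X:{A} ∩→ {A}; cost 0
[col 2] EJUVXZ: children EJUZ:{A,C,G,T}, VX:{A} ∩→ {A}; cost 0
[col 2] EFJUVXZ: children EJUVXZ:{A}, F:{G} ∪→ {A,G}; cost 1
[col 3] JU: children J:{A}, U:{T} ∪→ {A,T}; cost 1
[col 3] EJU: children E:{C}, JU:{A,T} ∪→ {A,C,T}; cost 1
[col 3] EJUZ: children EJU:{A,C,T}, Z:{C} ∩→ {C}; cost 0
[col 3] VX: children V:{A}, X:{T} ∪→ {A,T}; cost 1
[col 3] EJUVXZ: children EJUZ:{C}, VX:{A,T} ∪→ {A,C,T}; cost 1
[col 3] EFJUVXZ: children EJUVXZ:{A,C,T}, F:{C} ∩→ {C}; cost 0
[col 4] JU: children J:{T}, U:{A} ∪→ {A,T}; cost 1
[col 4] EJU: children E:{C}, JU:{A,T} ∪→ {A,C,T}; cost 1
[col 4] EJUZ: children EJU:{A,C,T}, Z:{A} ∩→ {A}; cost 0
[col 4] VX: children V:{T}, X:{T} ∩→ {T}; cost 0
[col 4] EJUVXZ: children EJUZ:{A}, VX:{T} ∪→ {A,T}; cost 1
[col 4] EFJUVXZ: children EJUVXZ:{A,T}, F:{A} ∩→ {A}; cost 0
[col 5] JU: children J:{T}, U:{A} ∪→ {A,T}; cost 1
[col 5] EJU: children E:{C}, JU:{A,T} ∪→ {A,C,T}; cost 1
[col 5] EJUZ: children EJU:{A,C,T}, Z:{T} ∩→ {T}; cost 0
[col 5] VX: children V:{G}, X:{C} ∪→ {C,G}; cost 1
[col 5] EJUVXZ: children EJUZ:{T}, VX:{C,G} ∪→ {C,G,T}; cost 1
[col 5] EFJUVXZ: children EJUVXZ:{C,G,T}, F:{G} ∩→ {G}; cost 0
[col 6] JU: children J:{A}, U:{A} ∩→ {A}; cost 0
[col 6] EJU: children E:{T}, JU:{A} ∪→ {A,T}; cost 1
[col 6] EJUZ: children EJU:{A,T}, Z:{T} ∩→ {T}; cost 0
[col 6] VX: children V:{G}, X:{A} ∪→ {A,G}; cost 1
[col 6] EJUVXZ: children EJUZ:{T}, VX:{A,G} ∪→ {A,G,T}; cost 1
[col 6] EFJUVXZ: children EJUVXZ:{A,G,T}, F:{A} ∩→ {A}; cost 0
[col 7] JU: children J:{T}, U:{A} ∪→ {A,T}; cost 1
[col 7] EJU: children E:{T}, JU:{A,T} ∩→ {T}; cost 0
[col 7] EJUZ: children EJU:{T}, Z:{T} ∩→ {T}; cost 0
[col 7] VX: children V:{G}, X:{T} ∪→ {G,T}; cost 1
[col 7] EJUVXZ: children EJUZ:{T}, VX:{G,T} ∩→ {T}; cost 0
[col 7] EFJUVXZ: children EJUVXZ:{T}, F:{C} ∪→ {C,T}; cost 1
per-site changes: [4, 3, 4, 4, 3, 4, 3, 3]; total = 28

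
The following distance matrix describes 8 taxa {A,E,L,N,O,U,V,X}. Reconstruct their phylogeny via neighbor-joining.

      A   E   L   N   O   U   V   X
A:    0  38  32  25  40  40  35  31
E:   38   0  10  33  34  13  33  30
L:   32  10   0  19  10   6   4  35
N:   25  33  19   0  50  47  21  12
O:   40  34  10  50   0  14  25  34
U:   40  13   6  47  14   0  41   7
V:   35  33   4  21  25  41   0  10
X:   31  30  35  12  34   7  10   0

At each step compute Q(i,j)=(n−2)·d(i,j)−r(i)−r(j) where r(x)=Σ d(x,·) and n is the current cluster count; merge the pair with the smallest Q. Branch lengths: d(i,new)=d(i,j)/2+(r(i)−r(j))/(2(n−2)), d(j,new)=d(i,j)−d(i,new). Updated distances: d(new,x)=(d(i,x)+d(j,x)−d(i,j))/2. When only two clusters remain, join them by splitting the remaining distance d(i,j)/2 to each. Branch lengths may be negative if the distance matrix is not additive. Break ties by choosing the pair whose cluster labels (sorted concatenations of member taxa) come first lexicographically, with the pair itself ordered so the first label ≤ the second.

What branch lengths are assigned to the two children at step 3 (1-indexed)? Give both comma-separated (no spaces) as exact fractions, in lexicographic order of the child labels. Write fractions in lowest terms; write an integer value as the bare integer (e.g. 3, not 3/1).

59/32,205/32

step 1: merge (A,N) at d=25, Q=-298; branch lengths A→46/3, N→29/3; new cluster AN
  updated: d(AN,E)=23, d(AN,L)=13, d(AN,O)=65/2, d(AN,U)=31, d(AN,V)=31/2, d(AN,X)=9
step 2: merge (AN,X) at d=9, Q=-204; branch lengths AN→22/5, X→23/5; new cluster ANX
  updated: d(ANX,E)=22, d(ANX,L)=39/2, d(ANX,O)=115/4, d(ANX,U)=29/2, d(ANX,V)=33/4
step 3: merge (ANX,V) at d=33/4, Q=-685/4; branch lengths ANX→59/32, V→205/32; new cluster ANVX
  updated: d(ANVX,E)=187/8, d(ANVX,L)=61/8, d(ANVX,O)=91/4, d(ANVX,U)=189/8
step 4: merge (E,U) at d=13, Q=-98; branch lengths E→251/24, U→61/24; new cluster EU
  updated: d(ANVX,EU)=17, d(EU,L)=3/2, d(EU,O)=35/2
step 5: merge (ANVX,O) at d=91/4, Q=-417/8; branch lengths ANVX→341/32, O→387/32; new cluster ANOVX
  updated: d(ANOVX,EU)=47/8, d(ANOVX,L)=-41/16
step 6: merge (ANOVX,EU) at d=47/8, Q=-77/16; branch lengths ANOVX→29/32, EU→159/32; new cluster AENOUVX
  updated: d(AENOUVX,L)=-111/32
step 7: merge (AENOUVX,L) at d=-111/32; branch lengths AENOUVX→-111/64, L→-111/64; new cluster AELNOUVX
final tree: ((((((A:46/3,N:29/3):22/5,X:23/5):59/32,V:205/32):341/32,O:387/32):29/32,(E:251/24,U:61/24):159/32):-111/64,L:-111/64)
total length: 2573/32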